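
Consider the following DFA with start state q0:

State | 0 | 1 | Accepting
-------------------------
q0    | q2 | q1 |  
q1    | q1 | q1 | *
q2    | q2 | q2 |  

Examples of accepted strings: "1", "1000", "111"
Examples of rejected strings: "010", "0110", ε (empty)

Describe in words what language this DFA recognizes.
non-empty binary strings starting with 1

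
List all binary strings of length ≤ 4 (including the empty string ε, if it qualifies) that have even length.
Checking every binary string of length 0 to 4:
  Length 0: accepted: ε | rejected: (none)
  Length 1: accepted: (none) | rejected: 0, 1
  Length 2: accepted: 00, 01, 10, 11 | rejected: (none)
  Length 3: accepted: (none) | rejected: 000, 001, 010, 011, 100, 101, 110, 111
  Length 4: accepted: 0000, 0001, 0010, 0011, 0100, 0101, 0110, 0111, 1000, 1001, 1010, 1011, 1100, 1101, 1110, 1111 | rejected: (none)
Total: 21 string(s).

Final answer: ε, 00, 01, 10, 11, 0000, 0001, 0010, 0011, 0100, 0101, 0110, 0111, 1000, 1001, 1010, 1011, 1100, 1101, 1110, 1111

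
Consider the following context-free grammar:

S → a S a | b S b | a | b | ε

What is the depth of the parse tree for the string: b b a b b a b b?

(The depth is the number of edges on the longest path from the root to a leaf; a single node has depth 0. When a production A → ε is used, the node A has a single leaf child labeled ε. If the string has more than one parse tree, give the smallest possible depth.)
The string has even length 8, so its (unique) parse tree peels off matching outer symbols: S → b S b, S → b S b, S → a S a, S → b S b, and finally S → ε for the empty middle.
The S nodes are at depths 0..4; the ε leaf under the innermost S is at depth 5 (terminal leaves are at depths 1..4).
Depth = 5.

Final answer: 5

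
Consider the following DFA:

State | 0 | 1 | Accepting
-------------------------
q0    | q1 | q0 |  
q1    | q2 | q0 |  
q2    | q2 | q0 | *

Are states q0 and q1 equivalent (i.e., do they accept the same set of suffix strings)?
Try the suffix "0".
From q0: q0 → q1 — not accepting.
From q1: q1 → q2 — accepting.
The two states disagree on this suffix, so they are not equivalent.

Final answer: No. Distinguishing string: "0" - accepted from q1 but not from q0.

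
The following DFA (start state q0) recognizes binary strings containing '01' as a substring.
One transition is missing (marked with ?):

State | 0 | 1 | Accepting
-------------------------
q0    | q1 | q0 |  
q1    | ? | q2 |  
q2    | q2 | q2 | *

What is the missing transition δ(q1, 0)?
q1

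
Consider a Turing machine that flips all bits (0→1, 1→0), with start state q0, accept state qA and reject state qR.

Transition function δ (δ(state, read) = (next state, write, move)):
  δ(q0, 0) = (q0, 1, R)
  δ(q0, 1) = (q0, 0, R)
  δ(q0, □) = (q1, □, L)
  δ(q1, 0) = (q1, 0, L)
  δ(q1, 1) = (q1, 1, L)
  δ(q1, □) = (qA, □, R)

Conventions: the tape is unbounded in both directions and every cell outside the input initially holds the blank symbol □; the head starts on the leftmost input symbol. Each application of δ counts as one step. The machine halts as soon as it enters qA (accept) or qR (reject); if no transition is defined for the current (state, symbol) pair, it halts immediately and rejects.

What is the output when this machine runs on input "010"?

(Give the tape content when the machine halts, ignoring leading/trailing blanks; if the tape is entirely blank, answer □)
Step 0: [q0]010 (head at position 0)
Step 1: δ(q0, 0) = (q0, 1, R)  ⊢  1[q0]10 (head at position 1)
Step 2: δ(q0, 1) = (q0, 0, R)  ⊢  10[q0]0 (head at position 2)
Step 3: δ(q0, 0) = (q0, 1, R)  ⊢  101[q0]□ (head at position 3)
Step 4: δ(q0, □) = (q1, □, L)  ⊢  10[q1]1□ (head at position 2)
Step 5: δ(q1, 1) = (q1, 1, L)  ⊢  1[q1]01□ (head at position 1)
Step 6: δ(q1, 0) = (q1, 0, L)  ⊢  [q1]101□ (head at position 0)
Step 7: δ(q1, 1) = (q1, 1, L)  ⊢  [q1]□101□ (head at position -1)
Step 8: δ(q1, □) = (qA, □, R)  ⊢  □[qA]101□ (head at position 0)
The machine is in qA, so it halts and accepts.
Tape content when halted (ignoring surrounding blanks): 101

Final answer: Output: 101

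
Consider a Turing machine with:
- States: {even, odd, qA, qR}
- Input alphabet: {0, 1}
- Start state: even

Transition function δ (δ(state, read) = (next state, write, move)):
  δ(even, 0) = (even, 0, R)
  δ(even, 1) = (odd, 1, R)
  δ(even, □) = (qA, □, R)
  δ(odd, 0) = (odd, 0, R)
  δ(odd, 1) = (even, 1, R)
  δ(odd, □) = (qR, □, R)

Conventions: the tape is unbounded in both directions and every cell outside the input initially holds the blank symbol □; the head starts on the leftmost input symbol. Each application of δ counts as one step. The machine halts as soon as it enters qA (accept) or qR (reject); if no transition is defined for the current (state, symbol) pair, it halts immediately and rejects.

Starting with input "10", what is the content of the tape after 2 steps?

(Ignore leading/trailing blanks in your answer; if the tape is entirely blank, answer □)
Step 0: [even]10 (head at position 0)
Step 1: δ(even, 1) = (odd, 1, R)  ⊢  1[odd]0 (head at position 1)
Step 2: δ(odd, 0) = (odd, 0, R)  ⊢  10[odd]□ (head at position 2)
Tape after 2 steps (ignoring surrounding blanks): 10

Final answer: Tape: 10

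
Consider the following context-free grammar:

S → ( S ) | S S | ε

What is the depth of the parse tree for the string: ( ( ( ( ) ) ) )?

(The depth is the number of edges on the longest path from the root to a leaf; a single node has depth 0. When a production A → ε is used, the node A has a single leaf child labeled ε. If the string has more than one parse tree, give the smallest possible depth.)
The string is 4 nested pairs. The shallowest parse tree applies S → ( S ) 4 times (one node per nested pair, each a child of the previous) and then S → ε in the middle.
S nodes at depths 0..4, ε leaf at depth 5; parentheses leaves are at depths 1..4.
(Using S → S S with an S → ε child anywhere only adds levels, so it cannot give a shallower tree.)
Depth = 5.

Final answer: 5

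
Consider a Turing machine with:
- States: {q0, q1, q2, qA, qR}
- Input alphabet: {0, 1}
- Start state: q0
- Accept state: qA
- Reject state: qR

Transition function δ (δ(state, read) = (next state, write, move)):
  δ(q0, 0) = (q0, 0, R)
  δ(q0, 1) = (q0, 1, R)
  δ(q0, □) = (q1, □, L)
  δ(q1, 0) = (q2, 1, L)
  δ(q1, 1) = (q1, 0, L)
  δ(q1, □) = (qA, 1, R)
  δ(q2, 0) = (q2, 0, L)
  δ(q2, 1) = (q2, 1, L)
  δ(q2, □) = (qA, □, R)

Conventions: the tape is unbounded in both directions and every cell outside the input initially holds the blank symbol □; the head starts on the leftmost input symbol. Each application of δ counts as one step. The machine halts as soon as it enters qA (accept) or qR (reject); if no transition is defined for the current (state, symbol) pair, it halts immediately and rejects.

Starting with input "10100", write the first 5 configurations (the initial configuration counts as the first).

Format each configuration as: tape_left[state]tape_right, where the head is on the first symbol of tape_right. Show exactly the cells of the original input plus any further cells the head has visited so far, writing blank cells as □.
Step 0: [q0]10100 (head at position 0)
Step 1: δ(q0, 1) = (q0, 1, R)  ⊢  1[q0]0100 (head at position 1)
Step 2: δ(q0, 0) = (q0, 0, R)  ⊢  10[q0]100 (head at position 2)
Step 3: δ(q0, 1) = (q0, 1, R)  ⊢  101[q0]00 (head at position 3)
Step 4: δ(q0, 0) = (q0, 0, R)  ⊢  1010[q0]0 (head at position 4)

Final answer: [q0]10100 ⊢ 1[q0]0100 ⊢ 10[q0]100 ⊢ 101[q0]00 ⊢ 1010[q0]0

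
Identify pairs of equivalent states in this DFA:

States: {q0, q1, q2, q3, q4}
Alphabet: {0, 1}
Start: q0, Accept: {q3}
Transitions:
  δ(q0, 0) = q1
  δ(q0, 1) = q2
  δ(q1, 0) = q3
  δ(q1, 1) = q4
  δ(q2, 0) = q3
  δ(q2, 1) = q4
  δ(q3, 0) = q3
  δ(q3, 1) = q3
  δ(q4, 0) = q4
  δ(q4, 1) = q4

Using the table-filling algorithm:
Round 0 – mark pairs where exactly one state is accepting: (q0,q3), (q1,q3), (q2,q3), (q3,q4)
Round 1 – newly marked: (q0,q1) [on 0: q1 vs q3, already marked]; (q0,q2) [on 0: q1 vs q3, already marked]; (q1,q4) [on 0: q3 vs q4, already marked]; (q2,q4) [on 0: q3 vs q4, already marked]
Round 2 – newly marked: (q0,q4) [on 0: q1 vs q4, already marked]
No further pairs can be marked.
(q1, q2) unmarked: δ(q1,0)=q3, δ(q2,0)=q3; δ(q1,1)=q4, δ(q2,1)=q4 → equivalent
Equivalent pairs: (q1, q2)

Final answer: Equivalent pairs: (q1, q2)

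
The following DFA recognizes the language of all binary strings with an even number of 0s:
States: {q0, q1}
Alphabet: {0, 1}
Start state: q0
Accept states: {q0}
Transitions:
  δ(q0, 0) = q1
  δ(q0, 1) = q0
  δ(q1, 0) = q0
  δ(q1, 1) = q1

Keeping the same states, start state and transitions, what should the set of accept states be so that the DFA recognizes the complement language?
The DFA is complete (every state has a transition on every symbol), so the complement
is recognized by the same DFA with accepting and non-accepting states swapped.
Original accept states: {q0}
Complement accept states = All states - Original accept states
= {q0, q1} - {q0}
= {q1}
Complement language: strings with an ODD number of 0s

Final answer: {q1}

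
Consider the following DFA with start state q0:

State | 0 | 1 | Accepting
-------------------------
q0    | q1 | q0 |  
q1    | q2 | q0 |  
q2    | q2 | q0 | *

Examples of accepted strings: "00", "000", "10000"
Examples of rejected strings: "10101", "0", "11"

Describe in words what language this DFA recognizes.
binary strings ending with '00'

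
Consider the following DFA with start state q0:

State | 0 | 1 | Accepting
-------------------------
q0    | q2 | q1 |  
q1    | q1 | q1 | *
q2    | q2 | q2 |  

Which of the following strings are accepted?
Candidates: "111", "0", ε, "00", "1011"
"111": q0 → q1 → q1 → q1; q1 is accepting → accepted
"0": q0 → q2; q2 is not accepting → rejected
ε: q0; q0 is not accepting → rejected
"00": q0 → q2 → q2; q2 is not accepting → rejected
"1011": q0 → q1 → q1 → q1 → q1; q1 is accepting → accepted

Final answer: "111", "1011"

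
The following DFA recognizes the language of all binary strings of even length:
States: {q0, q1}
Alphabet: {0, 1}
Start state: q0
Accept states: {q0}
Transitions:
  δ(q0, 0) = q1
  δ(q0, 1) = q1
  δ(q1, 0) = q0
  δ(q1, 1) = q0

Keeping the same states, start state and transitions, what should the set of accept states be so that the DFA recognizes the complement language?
The DFA is complete (every state has a transition on every symbol), so the complement
is recognized by the same DFA with accepting and non-accepting states swapped.
Original accept states: {q0}
Complement accept states = All states - Original accept states
= {q0, q1} - {q0}
= {q1}
Complement language: strings of ODD length

Final answer: {q1}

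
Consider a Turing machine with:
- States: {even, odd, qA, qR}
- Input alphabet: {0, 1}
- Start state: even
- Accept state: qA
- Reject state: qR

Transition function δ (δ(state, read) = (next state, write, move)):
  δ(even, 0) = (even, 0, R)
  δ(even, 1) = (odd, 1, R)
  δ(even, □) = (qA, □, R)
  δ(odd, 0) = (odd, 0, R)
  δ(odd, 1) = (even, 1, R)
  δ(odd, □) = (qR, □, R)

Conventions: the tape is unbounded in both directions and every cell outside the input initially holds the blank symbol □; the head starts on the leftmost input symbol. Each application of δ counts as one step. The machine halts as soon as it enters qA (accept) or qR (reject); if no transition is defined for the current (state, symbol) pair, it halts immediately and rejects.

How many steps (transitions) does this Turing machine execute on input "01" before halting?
Step 0: [even]01 (head at position 0)
Step 1: δ(even, 0) = (even, 0, R)  ⊢  0[even]1 (head at position 1)
Step 2: δ(even, 1) = (odd, 1, R)  ⊢  01[odd]□ (head at position 2)
Step 3: δ(odd, □) = (qR, □, R)  ⊢  01□[qR]□ (head at position 3)
The machine is in qR, so it halts and rejects.
Number of transitions executed: 3.

Final answer: 3 steps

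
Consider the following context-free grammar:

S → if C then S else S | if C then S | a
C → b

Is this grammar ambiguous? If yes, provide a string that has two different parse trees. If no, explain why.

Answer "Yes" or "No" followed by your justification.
The 'dangling else' can attach to either if. Two leftmost derivations of  if b then if b then a else a:
  (1) S ⇒ if C then S else S ⇒ if b then S else S ⇒ if b then if C then S else S ⇒ if b then if b then S else S ⇒ if b then if b then a else S ⇒ if b then if b then a else a   (else belongs to the outer if)
  (2) S ⇒ if C then S ⇒ if b then S ⇒ if b then if C then S else S ⇒ if b then if b then S else S ⇒ if b then if b then a else S ⇒ if b then if b then a else a   (else belongs to the inner if)
Two distinct parse trees for the same string, so the grammar is ambiguous.

Final answer: Yes - the string 'if b then if b then a else a' has two distinct leftmost derivations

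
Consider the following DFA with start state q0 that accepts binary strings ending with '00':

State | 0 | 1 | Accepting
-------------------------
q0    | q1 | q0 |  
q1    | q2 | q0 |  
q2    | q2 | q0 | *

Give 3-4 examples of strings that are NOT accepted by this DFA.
Any strings that end in a non-accepting state work; for example:
"010": q0 → q1 → q0 → q1; q1 is not accepting → rejected
"101": q0 → q0 → q1 → q0; q0 is not accepting → rejected
"110": q0 → q0 → q0 → q1; q1 is not accepting → rejected
"1011": q0 → q0 → q1 → q0 → q0; q0 is not accepting → rejected

Final answer: "010", "101", "110", "1011"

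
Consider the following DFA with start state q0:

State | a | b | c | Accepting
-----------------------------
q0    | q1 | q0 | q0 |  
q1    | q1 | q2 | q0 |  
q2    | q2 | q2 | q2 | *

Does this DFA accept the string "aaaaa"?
Start in q0.
Read 'a': q0 → q1
Read 'a': q1 → q1
Read 'a': q1 → q1
Read 'a': q1 → q1
Read 'a': q1 → q1
Final state q1 is not accepting, so the string is rejected.

Final answer: No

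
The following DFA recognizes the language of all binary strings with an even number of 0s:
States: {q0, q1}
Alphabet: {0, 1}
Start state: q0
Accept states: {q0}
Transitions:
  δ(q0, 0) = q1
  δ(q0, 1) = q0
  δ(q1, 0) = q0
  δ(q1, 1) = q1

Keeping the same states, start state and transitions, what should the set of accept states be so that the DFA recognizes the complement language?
The DFA is complete (every state has a transition on every symbol), so the complement
is recognized by the same DFA with accepting and non-accepting states swapped.
Original accept states: {q0}
Complement accept states = All states - Original accept states
= {q0, q1} - {q0}
= {q1}
Complement language: strings with an ODD number of 0s

Final answer: {q1}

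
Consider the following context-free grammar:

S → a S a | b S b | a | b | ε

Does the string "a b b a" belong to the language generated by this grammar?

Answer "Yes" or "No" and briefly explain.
A derivation exists: S ⇒ a S a ⇒ a b S b a ⇒ a b b a (using S → a S a, S → b S b, then S → ε).

Final answer: Yes - a valid derivation exists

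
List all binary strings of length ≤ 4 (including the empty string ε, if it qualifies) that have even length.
Checking every binary string of length 0 to 4:
  Length 0: accepted: ε | rejected: (none)
  Length 1: accepted: (none) | rejected: 0, 1
  Length 2: accepted: 00, 01, 10, 11 | rejected: (none)
  Length 3: accepted: (none) | rejected: 000, 001, 010, 011, 100, 101, 110, 111
  Length 4: accepted: 0000, 0001, 0010, 0011, 0100, 0101, 0110, 0111, 1000, 1001, 1010, 1011, 1100, 1101, 1110, 1111 | rejected: (none)
Total: 21 string(s).

Final answer: ε, 00, 01, 10, 11, 0000, 0001, 0010, 0011, 0100, 0101, 0110, 0111, 1000, 1001, 1010, 1011, 1100, 1101, 1110, 1111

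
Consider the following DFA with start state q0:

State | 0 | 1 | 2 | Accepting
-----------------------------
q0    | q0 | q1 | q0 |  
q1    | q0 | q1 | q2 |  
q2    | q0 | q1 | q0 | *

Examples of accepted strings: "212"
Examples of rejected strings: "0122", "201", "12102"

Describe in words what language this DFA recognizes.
strings over {0,1,2} ending with '12'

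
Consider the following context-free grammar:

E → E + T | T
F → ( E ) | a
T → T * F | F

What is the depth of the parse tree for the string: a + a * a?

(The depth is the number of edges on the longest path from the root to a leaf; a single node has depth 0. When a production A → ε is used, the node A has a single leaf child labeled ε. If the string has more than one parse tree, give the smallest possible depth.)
The grammar is unambiguous; the parse tree of a + a * a is:
E → E + T at the root (depth 0).
  Left E (depth 1) → T (2) → F (3) → a (4).
  Right T (depth 1) → T * F; that T (2) → F (3) → a (4); F (2) → a (3).
The longest root-to-leaf paths have 4 edges.
Depth = 4.

Final answer: 4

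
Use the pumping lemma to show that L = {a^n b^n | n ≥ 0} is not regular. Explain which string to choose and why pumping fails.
Language: L = {a^n b^n | n ≥ 0} (equal numbers of a's followed by b's)
Step 1: Assume for contradiction that L is regular, with pumping length p.
Step 2: Choose s = a^p b^p. Then s ∈ L (it has p a's followed by p b's) and |s| ≥ p.
Step 3: Consider any decomposition s = xyz with |xy| ≤ p and |y| > 0. Since |xy| ≤ p and the first p symbols of s are all a's, y = a^k for some k with 1 ≤ k ≤ p.
Step 4: Pumping up (i = 2): xy²z = a^(p+k) b^p, which has more a's than b's, so xy²z ∉ L.
This contradicts the pumping lemma, so L is not regular.

Final answer: Choose s = a^p b^p. Since |xy| ≤ p, y = a^k with k ≥ 1. Then xy²z = a^(p+k) b^p ∉ L.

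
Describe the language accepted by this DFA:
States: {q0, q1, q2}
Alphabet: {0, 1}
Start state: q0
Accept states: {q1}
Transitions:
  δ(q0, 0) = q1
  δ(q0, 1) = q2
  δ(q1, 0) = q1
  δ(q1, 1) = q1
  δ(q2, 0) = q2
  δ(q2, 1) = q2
Analyzing the DFA structure:
Start state: q0
Accept states: {q1}
Interpreting what each state remembers (checking against the transitions):
  q0: nothing has been read yet
  q1: the first symbol was 0
  q2: the first symbol was 1 (trap state)
  δ(q0, 0): in q0 (nothing has been read yet), after reading 0 we have: the first symbol was 0 → q1
  δ(q0, 1): in q0 (nothing has been read yet), after reading 1 we have: the first symbol was 1 (trap state) → q2
  δ(q1, 0): in q1 (the first symbol was 0), after reading 0 we have: the first symbol was 0 → q1
  δ(q1, 1): in q1 (the first symbol was 0), after reading 1 we have: the first symbol was 0 → q1
  δ(q2, 0): in q2 (the first symbol was 1 (trap state)), after reading 0 we have: the first symbol was 1 (trap state) → q2
  δ(q2, 1): in q2 (the first symbol was 1 (trap state)), after reading 1 we have: the first symbol was 1 (trap state) → q2
A string is accepted iff it ends in {q1}, i.e. the first symbol was 0.
Language: All binary strings starting with 0

Final answer: All binary strings starting with 0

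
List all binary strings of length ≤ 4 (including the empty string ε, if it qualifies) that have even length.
Checking every binary string of length 0 to 4:
  Length 0: accepted: ε | rejected: (none)
  Length 1: accepted: (none) | rejected: 0, 1
  Length 2: accepted: 00, 01, 10, 11 | rejected: (none)
  Length 3: accepted: (none) | rejected: 000, 001, 010, 011, 100, 101, 110, 111
  Length 4: accepted: 0000, 0001, 0010, 0011, 0100, 0101, 0110, 0111, 1000, 1001, 1010, 1011, 1100, 1101, 1110, 1111 | rejected: (none)
Total: 21 string(s).

Final answer: ε, 00, 01, 10, 11, 0000, 0001, 0010, 0011, 0100, 0101, 0110, 0111, 1000, 1001, 1010, 1011, 1100, 1101, 1110, 1111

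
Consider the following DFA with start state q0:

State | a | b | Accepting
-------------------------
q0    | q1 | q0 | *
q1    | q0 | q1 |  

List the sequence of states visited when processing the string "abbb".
q0 → q1 → q1 → q1 → q1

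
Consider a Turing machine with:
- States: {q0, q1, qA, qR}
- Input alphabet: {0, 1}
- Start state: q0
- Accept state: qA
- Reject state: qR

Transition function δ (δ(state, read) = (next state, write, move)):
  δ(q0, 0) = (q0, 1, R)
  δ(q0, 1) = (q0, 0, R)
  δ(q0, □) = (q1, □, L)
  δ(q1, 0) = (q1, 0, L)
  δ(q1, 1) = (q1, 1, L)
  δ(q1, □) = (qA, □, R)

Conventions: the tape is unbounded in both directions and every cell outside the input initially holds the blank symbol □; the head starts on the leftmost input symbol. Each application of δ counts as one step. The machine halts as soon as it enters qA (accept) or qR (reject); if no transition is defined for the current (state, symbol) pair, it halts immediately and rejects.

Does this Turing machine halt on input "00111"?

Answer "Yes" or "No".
Step 0: [q0]00111 (head at position 0)
Step 1: δ(q0, 0) = (q0, 1, R)  ⊢  1[q0]0111 (head at position 1)
Step 2: δ(q0, 0) = (q0, 1, R)  ⊢  11[q0]111 (head at position 2)
Step 3: δ(q0, 1) = (q0, 0, R)  ⊢  110[q0]11 (head at position 3)
Step 4: δ(q0, 1) = (q0, 0, R)  ⊢  1100[q0]1 (head at position 4)
Step 5: δ(q0, 1) = (q0, 0, R)  ⊢  11000[q0]□ (head at position 5)
Step 6: δ(q0, □) = (q1, □, L)  ⊢  1100[q1]0□ (head at position 4)
Step 7: δ(q1, 0) = (q1, 0, L)  ⊢  110[q1]00□ (head at position 3)
Step 8: δ(q1, 0) = (q1, 0, L)  ⊢  11[q1]000□ (head at position 2)
Step 9: δ(q1, 0) = (q1, 0, L)  ⊢  1[q1]1000□ (head at position 1)
Step 10: δ(q1, 1) = (q1, 1, L)  ⊢  [q1]11000□ (head at position 0)
Step 11: δ(q1, 1) = (q1, 1, L)  ⊢  [q1]□11000□ (head at position -1)
Step 12: δ(q1, □) = (qA, □, R)  ⊢  □[qA]11000□ (head at position 0)
The machine is in qA, so it halts and accepts.
It halts after 12 steps.

Final answer: Yes - halts after 12 steps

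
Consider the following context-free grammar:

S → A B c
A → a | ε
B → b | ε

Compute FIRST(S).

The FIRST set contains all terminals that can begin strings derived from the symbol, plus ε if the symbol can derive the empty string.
FIRST(A) = {a, ε} (A → a | ε) and FIRST(B) = {b, ε} (B → b | ε).
For S → A B c: add FIRST(A) minus ε = {a}; A is nullable, so also add FIRST(B) minus ε = {b}; B is nullable too, so also add FIRST(c) = {c}. The terminal c is never erased, so S is not nullable and ε is not included.
FIRST(S) = {a, b, c}.

Final answer: {a, b, c}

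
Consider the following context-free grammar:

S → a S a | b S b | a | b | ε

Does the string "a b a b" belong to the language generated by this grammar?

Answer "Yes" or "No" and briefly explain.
Every production places the same symbol at both ends (or yields a single symbol / ε), so every derived string is a palindrome. a b a b reversed is b a b a ≠ a b a b, so it is not a palindrome and cannot be derived (already the first step fails: the string starts with a but ends with b, so neither S → a S a nor S → b S b fits).

Final answer: No - no valid derivation exists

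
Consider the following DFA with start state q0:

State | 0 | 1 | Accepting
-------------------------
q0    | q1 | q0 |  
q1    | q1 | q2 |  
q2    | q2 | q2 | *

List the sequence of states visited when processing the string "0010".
q0 → q1 → q1 → q2 → q2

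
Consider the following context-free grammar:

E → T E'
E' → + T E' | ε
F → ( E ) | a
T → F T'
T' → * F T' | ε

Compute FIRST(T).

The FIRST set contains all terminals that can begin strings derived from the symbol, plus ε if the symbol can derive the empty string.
FIRST(F): F → ( E ) contributes '(' and F → a contributes 'a', so FIRST(F) = {(, a}. F is not nullable.
FIRST(T): T → F T' begins with F, and F is not nullable, so FIRST(T) = FIRST(F) = {(, a}.

Final answer: {(, a}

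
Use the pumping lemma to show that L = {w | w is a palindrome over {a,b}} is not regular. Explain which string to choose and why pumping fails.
Language: L = {w | w is a palindrome over {a,b}} (strings that read the same forwards and backwards)
Step 1: Assume for contradiction that L is regular, with pumping length p.
Step 2: Choose s = a^p b a^p. Then s ∈ L (it reads the same forwards and backwards) and |s| ≥ p.
Step 3: Consider any decomposition s = xyz with |xy| ≤ p and |y| > 0. Since |xy| ≤ p and the first p symbols of s are all a's, y = a^k for some k with 1 ≤ k ≤ p.
Step 4: Pumping up (i = 2): xy²z = a^(p+k) b a^p. Its reverse is a^p b a^(p+k) ≠ a^(p+k) b a^p (the single b is no longer in the middle), so xy²z is not a palindrome and xy²z ∉ L.
This contradicts the pumping lemma, so L is not regular.

Final answer: Choose s = a^p b a^p. Since |xy| ≤ p, y = a^k with k ≥ 1. Then xy²z = a^(p+k) b a^p is not a palindrome, so ∉ L.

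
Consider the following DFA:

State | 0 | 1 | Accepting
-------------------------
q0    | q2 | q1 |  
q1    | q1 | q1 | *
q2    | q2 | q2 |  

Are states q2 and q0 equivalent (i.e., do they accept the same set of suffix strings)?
Try the suffix "1".
From q2: q2 → q2 — not accepting.
From q0: q0 → q1 — accepting.
The two states disagree on this suffix, so they are not equivalent.

Final answer: No. Distinguishing string: "1" - accepted from q0 but not from q2.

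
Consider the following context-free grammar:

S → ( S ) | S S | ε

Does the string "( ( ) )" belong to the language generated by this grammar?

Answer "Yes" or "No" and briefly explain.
A derivation exists: S ⇒ ( S ) ⇒ ( ( S ) ) ⇒ ( ( ) ) (using S → ( S ) twice, then S → ε).

Final answer: Yes - a valid derivation exists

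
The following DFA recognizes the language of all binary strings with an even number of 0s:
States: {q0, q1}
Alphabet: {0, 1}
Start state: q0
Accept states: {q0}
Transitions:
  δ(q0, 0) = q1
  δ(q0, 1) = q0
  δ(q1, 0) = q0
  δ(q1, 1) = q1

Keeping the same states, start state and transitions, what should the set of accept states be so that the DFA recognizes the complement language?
The DFA is complete (every state has a transition on every symbol), so the complement
is recognized by the same DFA with accepting and non-accepting states swapped.
Original accept states: {q0}
Complement accept states = All states - Original accept states
= {q0, q1} - {q0}
= {q1}
Complement language: strings with an ODD number of 0s

Final answer: {q1}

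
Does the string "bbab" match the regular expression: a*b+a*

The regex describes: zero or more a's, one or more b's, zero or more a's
No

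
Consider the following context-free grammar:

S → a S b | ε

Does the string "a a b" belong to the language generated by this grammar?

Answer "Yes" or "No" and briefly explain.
Every derivation applies S → a S b some number n of times and then S → ε, producing a^n b^n with equally many a's and b's. The string a a b has two a's but only one b, so it cannot be derived.

Final answer: No - no valid derivation exists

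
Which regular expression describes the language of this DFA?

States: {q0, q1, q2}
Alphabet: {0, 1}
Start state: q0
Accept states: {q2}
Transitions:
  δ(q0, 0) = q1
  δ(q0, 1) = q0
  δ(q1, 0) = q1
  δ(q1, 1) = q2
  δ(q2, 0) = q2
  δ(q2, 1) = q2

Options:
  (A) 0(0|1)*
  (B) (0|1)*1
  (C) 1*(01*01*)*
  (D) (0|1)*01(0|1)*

Testing sample strings against the DFA:
  '000' -> rejected
  '00' -> rejected
  '00' -> rejected
  '01' -> accepted
Checking each option for a counterexample:
  (A) 0(0|1)*: '0' is rejected by the DFA but matches the regex → eliminated
  (B) (0|1)*1: '1' is rejected by the DFA but matches the regex → eliminated
  (C) 1*(01*01*)*: ε is rejected by the DFA but matches the regex → eliminated
  (D) (0|1)*01(0|1)*: agrees with the DFA on all strings of length ≤ 4
Only (D) (0|1)*01(0|1)* is consistent with the DFA.

Final answer: (D) (0|1)*01(0|1)*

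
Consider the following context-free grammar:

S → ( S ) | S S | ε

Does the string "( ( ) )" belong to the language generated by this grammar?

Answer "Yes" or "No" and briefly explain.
A derivation exists: S ⇒ ( S ) ⇒ ( ( S ) ) ⇒ ( ( ) ) (using S → ( S ) twice, then S → ε).

Final answer: Yes - a valid derivation exists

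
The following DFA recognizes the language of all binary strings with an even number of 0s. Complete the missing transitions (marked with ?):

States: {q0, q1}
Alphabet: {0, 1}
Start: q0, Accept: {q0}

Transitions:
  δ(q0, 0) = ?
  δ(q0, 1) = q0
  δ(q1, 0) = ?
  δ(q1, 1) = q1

What each state remembers (consistent with the given transitions and accept states):
  q0: an even number of 0s has been read so far
  q1: an odd number of 0s has been read so far
Filling in the missing entries:
  δ(q0, 0): in q0 (an even number of 0s has been read so far), after reading 0 we have: an odd number of 0s has been read so far → q1
  δ(q1, 0): in q1 (an odd number of 0s has been read so far), after reading 0 we have: an even number of 0s has been read so far → q0

Final answer: δ(q0, 0) = q1; δ(q1, 0) = q0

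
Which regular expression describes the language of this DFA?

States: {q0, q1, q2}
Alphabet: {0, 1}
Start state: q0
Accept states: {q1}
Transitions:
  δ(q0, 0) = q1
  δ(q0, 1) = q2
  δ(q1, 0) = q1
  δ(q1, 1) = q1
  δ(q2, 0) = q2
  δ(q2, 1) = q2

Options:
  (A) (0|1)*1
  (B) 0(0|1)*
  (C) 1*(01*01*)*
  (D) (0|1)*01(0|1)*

Testing sample strings against the DFA:
  '0111' -> accepted
  '111' -> rejected
  '1111' -> rejected
  '1100' -> rejected
Checking each option for a counterexample:
  (A) (0|1)*1: '0' is accepted by the DFA but does not match the regex → eliminated
  (B) 0(0|1)*: agrees with the DFA on all strings of length ≤ 4
  (C) 1*(01*01*)*: ε is rejected by the DFA but matches the regex → eliminated
  (D) (0|1)*01(0|1)*: '0' is accepted by the DFA but does not match the regex → eliminated
Only (B) 0(0|1)* is consistent with the DFA.

Final answer: (B) 0(0|1)*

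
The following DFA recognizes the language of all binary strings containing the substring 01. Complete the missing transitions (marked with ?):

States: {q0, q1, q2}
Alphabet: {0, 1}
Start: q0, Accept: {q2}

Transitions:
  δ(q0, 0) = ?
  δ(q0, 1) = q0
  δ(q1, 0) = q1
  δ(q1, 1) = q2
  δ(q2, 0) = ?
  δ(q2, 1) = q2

What each state remembers (consistent with the given transitions and accept states):
  q0: 01 not seen yet and the last symbol was not 0
  q1: 01 not seen yet and the last symbol was 0
  q2: the substring 01 has already been seen
Filling in the missing entries:
  δ(q0, 0): in q0 (01 not seen yet and the last symbol was not 0), after reading 0 we have: 01 not seen yet and the last symbol was 0 → q1
  δ(q2, 0): in q2 (the substring 01 has already been seen), after reading 0 we have: the substring 01 has already been seen → q2

Final answer: δ(q0, 0) = q1; δ(q2, 0) = q2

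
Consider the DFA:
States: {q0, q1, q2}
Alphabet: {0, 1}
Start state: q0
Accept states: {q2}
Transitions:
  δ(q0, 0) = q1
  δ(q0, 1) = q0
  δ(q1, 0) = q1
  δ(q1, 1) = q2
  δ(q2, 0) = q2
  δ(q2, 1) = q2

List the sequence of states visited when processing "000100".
Starting at q0
Read '0': q0 -> q1
Read '0': q1 -> q1
Read '0': q1 -> q1
Read '1': q1 -> q2
Read '0': q2 -> q2
Read '0': q2 -> q2

Final answer: q0 -> q1 -> q1 -> q1 -> q2 -> q2 -> q2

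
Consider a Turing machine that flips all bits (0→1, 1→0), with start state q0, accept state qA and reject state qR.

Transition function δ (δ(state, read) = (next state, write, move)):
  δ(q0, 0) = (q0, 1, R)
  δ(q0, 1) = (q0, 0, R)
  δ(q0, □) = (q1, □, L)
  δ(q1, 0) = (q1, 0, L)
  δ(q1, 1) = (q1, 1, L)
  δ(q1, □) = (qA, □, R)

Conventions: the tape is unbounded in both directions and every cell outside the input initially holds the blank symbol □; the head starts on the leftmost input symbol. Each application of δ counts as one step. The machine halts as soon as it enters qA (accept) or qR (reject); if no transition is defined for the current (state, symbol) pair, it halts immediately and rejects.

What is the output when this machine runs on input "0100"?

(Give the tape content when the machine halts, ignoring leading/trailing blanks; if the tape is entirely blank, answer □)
Step 0: [q0]0100 (head at position 0)
Step 1: δ(q0, 0) = (q0, 1, R)  ⊢  1[q0]100 (head at position 1)
Step 2: δ(q0, 1) = (q0, 0, R)  ⊢  10[q0]00 (head at position 2)
Step 3: δ(q0, 0) = (q0, 1, R)  ⊢  101[q0]0 (head at position 3)
Step 4: δ(q0, 0) = (q0, 1, R)  ⊢  1011[q0]□ (head at position 4)
Step 5: δ(q0, □) = (q1, □, L)  ⊢  101[q1]1□ (head at position 3)
Step 6: δ(q1, 1) = (q1, 1, L)  ⊢  10[q1]11□ (head at position 2)
Step 7: δ(q1, 1) = (q1, 1, L)  ⊢  1[q1]011□ (head at position 1)
Step 8: δ(q1, 0) = (q1, 0, L)  ⊢  [q1]1011□ (head at position 0)
Step 9: δ(q1, 1) = (q1, 1, L)  ⊢  [q1]□1011□ (head at position -1)
Step 10: δ(q1, □) = (qA, □, R)  ⊢  □[qA]1011□ (head at position 0)
The machine is in qA, so it halts and accepts.
Tape content when halted (ignoring surrounding blanks): 1011

Final answer: Output: 1011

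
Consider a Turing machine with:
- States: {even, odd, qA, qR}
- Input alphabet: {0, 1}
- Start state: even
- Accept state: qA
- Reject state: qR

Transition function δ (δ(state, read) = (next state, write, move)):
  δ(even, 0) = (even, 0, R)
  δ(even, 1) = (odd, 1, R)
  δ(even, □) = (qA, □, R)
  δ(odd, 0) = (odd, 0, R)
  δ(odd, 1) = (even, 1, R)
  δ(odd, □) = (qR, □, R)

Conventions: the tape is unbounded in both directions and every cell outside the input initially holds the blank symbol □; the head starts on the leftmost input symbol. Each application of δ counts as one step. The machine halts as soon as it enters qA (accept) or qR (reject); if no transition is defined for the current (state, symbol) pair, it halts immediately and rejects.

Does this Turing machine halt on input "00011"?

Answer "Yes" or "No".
Step 0: [even]00011 (head at position 0)
Step 1: δ(even, 0) = (even, 0, R)  ⊢  0[even]0011 (head at position 1)
Step 2: δ(even, 0) = (even, 0, R)  ⊢  00[even]011 (head at position 2)
Step 3: δ(even, 0) = (even, 0, R)  ⊢  000[even]11 (head at position 3)
Step 4: δ(even, 1) = (odd, 1, R)  ⊢  0001[odd]1 (head at position 4)
Step 5: δ(odd, 1) = (even, 1, R)  ⊢  00011[even]□ (head at position 5)
Step 6: δ(even, □) = (qA, □, R)  ⊢  00011□[qA]□ (head at position 6)
The machine is in qA, so it halts and accepts.
It halts after 6 steps.

Final answer: Yes - halts after 6 steps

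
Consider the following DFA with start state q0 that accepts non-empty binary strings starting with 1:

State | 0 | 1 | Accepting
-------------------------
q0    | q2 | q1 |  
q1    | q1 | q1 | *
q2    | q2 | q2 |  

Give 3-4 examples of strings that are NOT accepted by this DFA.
Any strings that end in a non-accepting state work; for example:
"01": q0 → q2 → q2; q2 is not accepting → rejected
"001": q0 → q2 → q2 → q2; q2 is not accepting → rejected
"010": q0 → q2 → q2 → q2; q2 is not accepting → rejected
"0000": q0 → q2 → q2 → q2 → q2; q2 is not accepting → rejected

Final answer: "01", "001", "010", "0000"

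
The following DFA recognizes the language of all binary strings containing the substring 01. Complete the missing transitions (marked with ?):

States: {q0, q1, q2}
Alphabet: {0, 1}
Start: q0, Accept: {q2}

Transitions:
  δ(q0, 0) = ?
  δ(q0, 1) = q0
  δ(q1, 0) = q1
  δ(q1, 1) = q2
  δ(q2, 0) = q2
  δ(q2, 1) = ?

What each state remembers (consistent with the given transitions and accept states):
  q0: 01 not seen yet and the last symbol was not 0
  q1: 01 not seen yet and the last symbol was 0
  q2: the substring 01 has already been seen
Filling in the missing entries:
  δ(q0, 0): in q0 (01 not seen yet and the last symbol was not 0), after reading 0 we have: 01 not seen yet and the last symbol was 0 → q1
  δ(q2, 1): in q2 (the substring 01 has already been seen), after reading 1 we have: the substring 01 has already been seen → q2

Final answer: δ(q0, 0) = q1; δ(q2, 1) = q2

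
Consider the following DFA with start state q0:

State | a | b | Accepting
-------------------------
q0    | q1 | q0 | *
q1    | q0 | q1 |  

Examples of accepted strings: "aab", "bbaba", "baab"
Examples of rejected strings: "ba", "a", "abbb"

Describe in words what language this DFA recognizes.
strings over {a,b} with an even number of a's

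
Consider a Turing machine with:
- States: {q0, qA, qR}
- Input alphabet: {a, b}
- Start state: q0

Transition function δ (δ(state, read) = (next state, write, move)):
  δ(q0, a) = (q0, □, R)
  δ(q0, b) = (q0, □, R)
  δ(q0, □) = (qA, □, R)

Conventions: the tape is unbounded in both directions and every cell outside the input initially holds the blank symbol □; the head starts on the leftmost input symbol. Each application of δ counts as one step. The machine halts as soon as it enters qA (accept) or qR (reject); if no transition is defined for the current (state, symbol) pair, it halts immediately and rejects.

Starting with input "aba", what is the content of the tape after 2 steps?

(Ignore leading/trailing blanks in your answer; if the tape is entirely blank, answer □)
Step 0: [q0]aba (head at position 0)
Step 1: δ(q0, a) = (q0, □, R)  ⊢  □[q0]ba (head at position 1)
Step 2: δ(q0, b) = (q0, □, R)  ⊢  □□[q0]a (head at position 2)
Tape after 2 steps (ignoring surrounding blanks): a

Final answer: Tape: a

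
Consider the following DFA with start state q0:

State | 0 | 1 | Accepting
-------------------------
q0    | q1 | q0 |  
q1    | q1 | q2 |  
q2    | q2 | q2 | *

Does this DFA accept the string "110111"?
Start in q0.
Read '1': q0 → q0
Read '1': q0 → q0
Read '0': q0 → q1
Read '1': q1 → q2
Read '1': q2 → q2
Read '1': q2 → q2
Final state q2 is accepting, so the string is accepted.

Final answer: Yes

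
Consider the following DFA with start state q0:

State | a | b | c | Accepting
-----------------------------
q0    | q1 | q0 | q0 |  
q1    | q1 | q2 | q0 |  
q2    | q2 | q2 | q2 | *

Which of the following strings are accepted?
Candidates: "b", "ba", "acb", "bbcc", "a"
"b": q0 → q0; q0 is not accepting → rejected
"ba": q0 → q0 → q1; q1 is not accepting → rejected
"acb": q0 → q1 → q0 → q0; q0 is not accepting → rejected
"bbcc": q0 → q0 → q0 → q0 → q0; q0 is not accepting → rejected
"a": q0 → q1; q1 is not accepting → rejected

Final answer: None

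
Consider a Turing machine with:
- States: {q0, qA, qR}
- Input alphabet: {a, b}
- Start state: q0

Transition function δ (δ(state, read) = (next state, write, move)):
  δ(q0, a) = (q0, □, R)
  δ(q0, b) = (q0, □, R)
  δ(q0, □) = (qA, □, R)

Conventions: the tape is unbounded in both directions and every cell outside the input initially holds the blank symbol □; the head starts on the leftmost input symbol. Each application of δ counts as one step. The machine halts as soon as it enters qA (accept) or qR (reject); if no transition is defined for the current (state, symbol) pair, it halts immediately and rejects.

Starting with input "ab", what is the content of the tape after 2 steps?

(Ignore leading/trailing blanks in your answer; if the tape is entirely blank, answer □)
Step 0: [q0]ab (head at position 0)
Step 1: δ(q0, a) = (q0, □, R)  ⊢  □[q0]b (head at position 1)
Step 2: δ(q0, b) = (q0, □, R)  ⊢  □□[q0]□ (head at position 2)
Tape after 2 steps (ignoring surrounding blanks): □

Final answer: Tape: □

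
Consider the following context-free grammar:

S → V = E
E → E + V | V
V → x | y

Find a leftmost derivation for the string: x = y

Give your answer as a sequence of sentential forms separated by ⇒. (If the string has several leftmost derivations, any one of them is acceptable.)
Start with S.
Step 1: the leftmost non-terminal is S; apply S → V = E:  V = E
Step 2: the leftmost non-terminal is V; apply V → x:  x = E
Step 3: the leftmost non-terminal is E; apply E → V:  x = V
Step 4: the leftmost non-terminal is V; apply V → y:  x = y

Final answer: S ⇒ V = E ⇒ x = E ⇒ x = V ⇒ x = y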